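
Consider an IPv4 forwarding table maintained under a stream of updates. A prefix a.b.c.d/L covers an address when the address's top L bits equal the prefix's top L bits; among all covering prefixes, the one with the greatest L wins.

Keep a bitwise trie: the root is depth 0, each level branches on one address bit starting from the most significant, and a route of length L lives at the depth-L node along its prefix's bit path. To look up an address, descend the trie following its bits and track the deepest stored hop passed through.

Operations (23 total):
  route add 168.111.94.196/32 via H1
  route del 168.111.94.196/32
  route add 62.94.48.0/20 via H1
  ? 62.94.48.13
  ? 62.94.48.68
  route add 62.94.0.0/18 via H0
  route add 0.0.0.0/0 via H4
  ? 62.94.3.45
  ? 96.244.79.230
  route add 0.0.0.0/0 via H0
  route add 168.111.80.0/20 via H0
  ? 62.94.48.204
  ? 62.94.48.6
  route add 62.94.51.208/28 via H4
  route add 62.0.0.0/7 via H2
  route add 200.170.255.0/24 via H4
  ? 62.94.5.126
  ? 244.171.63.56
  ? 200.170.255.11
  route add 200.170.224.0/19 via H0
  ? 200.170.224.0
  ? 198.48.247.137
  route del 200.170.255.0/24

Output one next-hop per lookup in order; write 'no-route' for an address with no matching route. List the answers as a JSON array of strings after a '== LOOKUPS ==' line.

Process each operation:
  add 168.111.94.196/32 -> H1 at depth 32
  del 168.111.94.196/32 (clear depth 32)
  add 62.94.48.0/20 -> H1 at depth 20
  lookup 62.94.48.13: bits 00111110010111100011 walk d0:-→d1:-→d2:-→d3:-→d4:-→d5:-→d6:-→d7:-→d8:-→d9:-→d10:-→d11:-→d12:-→d13:-→d14:-→d15:-→d16:-→d17:-→d18:-→d19:-→d20:H1 -> H1
  lookup 62.94.48.68: bits 00111110010111100011 walk d0:-→d1:-→d2:-→d3:-→d4:-→d5:-→d6:-→d7:-→d8:-→d9:-→d10:-→d11:-→d12:-→d13:-→d14:-→d15:-→d16:-→d17:-→d18:-→d19:-→d20:H1 -> H1
  add 62.94.0.0/18 -> H0 at depth 18
  add 0.0.0.0/0 -> H4 at depth 0
  lookup 62.94.3.45: bits 001111100101111000 walk d0:H4→d1:-→d2:-→d3:-→d4:-→d5:-→d6:-→d7:-→d8:-→d9:-→d10:-→d11:-→d12:-→d13:-→d14:-→d15:-→d16:-→d17:-→d18:H0 -> H0
  lookup 96.244.79.230: bits 0 walk d0:H4→d1:- -> H4
  add 0.0.0.0/0 -> H0 at depth 0
  add 168.111.80.0/20 -> H0 at depth 20
  lookup 62.94.48.204: bits 00111110010111100011 walk d0:H0→d1:-→d2:-→d3:-→d4:-→d5:-→d6:-→d7:-→d8:-→d9:-→d10:-→d11:-→d12:-→d13:-→d14:-→d15:-→d16:-→d17:-→d18:H0→d19:-→d20:H1 -> H1
  lookup 62.94.48.6: bits 00111110010111100011 walk d0:H0→d1:-→d2:-→d3:-→d4:-→d5:-→d6:-→d7:-→d8:-→d9:-→d10:-→d11:-→d12:-→d13:-→d14:-→d15:-→d16:-→d17:-→d18:H0→d19:-→d20:H1 -> H1
  add 62.94.51.208/28 -> H4 at depth 28
  add 62.0.0.0/7 -> H2 at depth 7
  add 200.170.255.0/24 -> H4 at depth 24
  lookup 62.94.5.126: bits 001111100101111000 walk d0:H0→d1:-→d2:-→d3:-→d4:-→d5:-→d6:-→d7:H2→d8:-→d9:-→d10:-→d11:-→d12:-→d13:-→d14:-→d15:-→d16:-→d17:-→d18:H0 -> H0
  lookup 244.171.63.56: bits 11 walk d0:H0→d1:-→d2:- -> H0
  lookup 200.170.255.11: bits 110010001010101011111111 walk d0:H0→d1:-→d2:-→d3:-→d4:-→d5:-→d6:-→d7:-→d8:-→d9:-→d10:-→d11:-→d12:-→d13:-→d14:-→d15:-→d16:-→d17:-→d18:-→d19:-→d20:-→d21:-→d22:-→d23:-→d24:H4 -> H4
  add 200.170.224.0/19 -> H0 at depth 19
  lookup 200.170.224.0: bits 1100100010101010111 walk d0:H0→d1:-→d2:-→d3:-→d4:-→d5:-→d6:-→d7:-→d8:-→d9:-→d10:-→d11:-→d12:-→d13:-→d14:-→d15:-→d16:-→d17:-→d18:-→d19:H0 -> H0
  lookup 198.48.247.137: bits 1100 walk d0:H0→d1:-→d2:-→d3:-→d4:- -> H0
  del 200.170.255.0/24 (clear depth 24)

== LOOKUPS ==
["H1","H1","H0","H4","H1","H1","H0","H0","H4","H0","H0"]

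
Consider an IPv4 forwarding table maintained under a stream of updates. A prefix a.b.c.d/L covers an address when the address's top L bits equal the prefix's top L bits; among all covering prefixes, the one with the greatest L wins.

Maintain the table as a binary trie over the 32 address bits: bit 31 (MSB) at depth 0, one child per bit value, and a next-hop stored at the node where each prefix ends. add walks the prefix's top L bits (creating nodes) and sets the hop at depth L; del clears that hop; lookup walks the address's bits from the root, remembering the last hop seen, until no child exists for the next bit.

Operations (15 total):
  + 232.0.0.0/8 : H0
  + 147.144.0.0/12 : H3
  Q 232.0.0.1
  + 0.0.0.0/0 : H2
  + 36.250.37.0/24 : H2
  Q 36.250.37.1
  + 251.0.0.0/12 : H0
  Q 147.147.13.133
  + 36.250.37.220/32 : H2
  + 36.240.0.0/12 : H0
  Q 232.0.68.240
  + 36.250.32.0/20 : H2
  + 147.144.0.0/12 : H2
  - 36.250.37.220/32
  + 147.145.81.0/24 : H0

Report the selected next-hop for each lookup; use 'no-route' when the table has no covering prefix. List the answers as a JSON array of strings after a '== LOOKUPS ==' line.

Process each operation:
  + 232.0.0.0/8 (H0) depth=8
  + 147.144.0.0/12 (H3) depth=12
  lookup 232.0.0.1: bits 11101000 walk d0:-→d1:-→d2:-→d3:-→d4:-→d5:-→d6:-→d7:-→d8:H0 -> H0
  + 0.0.0.0/0 (H2) depth=0
  + 36.250.37.0/24 (H2) depth=24
  lookup 36.250.37.1: bits 001001001111101000100101 walk d0:H2→d1:-→d2:-→d3:-→d4:-→d5:-→d6:-→d7:-→d8:-→d9:-→d10:-→d11:-→d12:-→d13:-→d14:-→d15:-→d16:-→d17:-→d18:-→d19:-→d20:-→d21:-→d22:-→d23:-→d24:H2 -> H2
  + 251.0.0.0/12 (H0) depth=12
  lookup 147.147.13.133: bits 100100111001 walk d0:H2→d1:-→d2:-→d3:-→d4:-→d5:-→d6:-→d7:-→d8:-→d9:-→d10:-→d11:-→d12:H3 -> H3
  + 36.250.37.220/32 (H2) depth=32
  + 36.240.0.0/12 (H0) depth=12
  lookup 232.0.68.240: bits 11101000 walk d0:H2→d1:-→d2:-→d3:-→d4:-→d5:-→d6:-→d7:-→d8:H0 -> H0
  + 36.250.32.0/20 (H2) depth=20
  + 147.144.0.0/12 (H2) depth=12
  del 36.250.37.220/32 (clear depth 32)
  + 147.145.81.0/24 (H0) depth=24

== LOOKUPS ==
["H0","H2","H3","H0"]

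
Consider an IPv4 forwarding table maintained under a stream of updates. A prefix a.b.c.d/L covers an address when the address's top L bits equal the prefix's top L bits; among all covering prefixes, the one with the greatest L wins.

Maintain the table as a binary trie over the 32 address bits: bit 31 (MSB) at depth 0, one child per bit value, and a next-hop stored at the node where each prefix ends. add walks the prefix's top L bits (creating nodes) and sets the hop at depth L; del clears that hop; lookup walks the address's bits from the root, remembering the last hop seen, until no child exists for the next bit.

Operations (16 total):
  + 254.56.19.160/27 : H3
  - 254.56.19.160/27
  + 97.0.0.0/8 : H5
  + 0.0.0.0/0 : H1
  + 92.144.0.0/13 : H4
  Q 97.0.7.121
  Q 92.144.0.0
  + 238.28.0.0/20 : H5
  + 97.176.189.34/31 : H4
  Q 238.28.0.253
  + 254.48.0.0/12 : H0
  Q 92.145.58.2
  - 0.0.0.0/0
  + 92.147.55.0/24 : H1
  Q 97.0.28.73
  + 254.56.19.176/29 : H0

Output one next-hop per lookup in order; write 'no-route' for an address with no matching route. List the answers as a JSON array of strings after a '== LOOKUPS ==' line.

Process each operation:
  add 254.56.19.160/27 -> H3 at depth 27
  - 254.56.19.160/27 clear@27
  add 97.0.0.0/8 -> H5 at depth 8
  add 0.0.0.0/0 -> H1 at depth 0
  add 92.144.0.0/13 -> H4 at depth 13
  ? 97.0.7.121  path d0:H1→d1:-→d2:-→d3:-→d4:-→d5:-→d6:-→d7:-→d8:H5  best=H5
  ? 92.144.0.0  path d0:H1→d1:-→d2:-→d3:-→d4:-→d5:-→d6:-→d7:-→d8:-→d9:-→d10:-→d11:-→d12:-→d13:H4  best=H4
  add 238.28.0.0/20 -> H5 at depth 20
  add 97.176.189.34/31 -> H4 at depth 31
  ? 238.28.0.253  path d0:H1→d1:-→d2:-→d3:-→d4:-→d5:-→d6:-→d7:-→d8:-→d9:-→d10:-→d11:-→d12:-→d13:-→d14:-→d15:-→d16:-→d17:-→d18:-→d19:-→d20:H5  best=H5
  add 254.48.0.0/12 -> H0 at depth 12
  ? 92.145.58.2  path d0:H1→d1:-→d2:-→d3:-→d4:-→d5:-→d6:-→d7:-→d8:-→d9:-→d10:-→d11:-→d12:-→d13:H4  best=H4
  - 0.0.0.0/0 clear@0
  add 92.147.55.0/24 -> H1 at depth 24
  ? 97.0.28.73  path d0:-→d1:-→d2:-→d3:-→d4:-→d5:-→d6:-→d7:-→d8:H5  best=H5
  add 254.56.19.176/29 -> H0 at depth 29

== LOOKUPS ==
["H5","H4","H5","H4","H5"]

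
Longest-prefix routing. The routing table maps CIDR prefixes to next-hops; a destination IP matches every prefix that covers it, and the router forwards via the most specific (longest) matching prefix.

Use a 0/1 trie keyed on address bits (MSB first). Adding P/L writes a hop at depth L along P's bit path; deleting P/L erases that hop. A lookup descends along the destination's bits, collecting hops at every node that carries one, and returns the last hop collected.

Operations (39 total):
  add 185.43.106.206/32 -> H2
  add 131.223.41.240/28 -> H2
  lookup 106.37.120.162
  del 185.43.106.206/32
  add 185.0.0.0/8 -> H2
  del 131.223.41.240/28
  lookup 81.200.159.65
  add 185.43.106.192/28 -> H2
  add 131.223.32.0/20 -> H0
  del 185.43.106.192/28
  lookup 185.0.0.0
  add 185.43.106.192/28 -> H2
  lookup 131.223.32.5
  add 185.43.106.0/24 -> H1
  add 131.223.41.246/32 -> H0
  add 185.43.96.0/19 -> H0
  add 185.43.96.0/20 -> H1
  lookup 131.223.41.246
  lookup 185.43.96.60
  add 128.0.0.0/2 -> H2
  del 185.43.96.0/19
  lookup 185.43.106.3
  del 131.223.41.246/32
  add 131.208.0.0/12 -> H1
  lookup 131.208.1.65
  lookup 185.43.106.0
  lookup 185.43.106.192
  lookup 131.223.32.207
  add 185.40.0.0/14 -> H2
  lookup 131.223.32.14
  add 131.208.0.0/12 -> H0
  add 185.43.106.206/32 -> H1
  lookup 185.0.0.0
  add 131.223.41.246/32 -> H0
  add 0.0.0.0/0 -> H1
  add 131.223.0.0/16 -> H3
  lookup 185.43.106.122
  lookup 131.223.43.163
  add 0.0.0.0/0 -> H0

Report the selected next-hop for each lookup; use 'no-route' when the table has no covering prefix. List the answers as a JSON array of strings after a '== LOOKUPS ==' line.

Trace:
  add 185.43.106.206/32 -> H2 at depth 32
  add 131.223.41.240/28 -> H2 at depth 28
  lookup 106.37.120.162: bits ε walk d0:- -> no-route
  - 185.43.106.206/32 clear@32
  add 185.0.0.0/8 -> H2 at depth 8
  - 131.223.41.240/28 clear@28
  lookup 81.200.159.65: bits ε walk d0:- -> no-route
  add 185.43.106.192/28 -> H2 at depth 28
  add 131.223.32.0/20 -> H0 at depth 20
  - 185.43.106.192/28 clear@28
  lookup 185.0.0.0: bits 1011100100 walk d0:-→d1:-→d2:-→d3:-→d4:-→d5:-→d6:-→d7:-→d8:H2→d9:-→d10:- -> H2
  add 185.43.106.192/28 -> H2 at depth 28
  lookup 131.223.32.5: bits 10000011110111110010 walk d0:-→d1:-→d2:-→d3:-→d4:-→d5:-→d6:-→d7:-→d8:-→d9:-→d10:-→d11:-→d12:-→d13:-→d14:-→d15:-→d16:-→d17:-→d18:-→d19:-→d20:H0 -> H0
  add 185.43.106.0/24 -> H1 at depth 24
  add 131.223.41.246/32 -> H0 at depth 32
  add 185.43.96.0/19 -> H0 at depth 19
  add 185.43.96.0/20 -> H1 at depth 20
  lookup 131.223.41.246: bits 10000011110111110010100111110110 walk d0:-→d1:-→d2:-→d3:-→d4:-→d5:-→d6:-→d7:-→d8:-→d9:-→d10:-→d11:-→d12:-→d13:-→d14:-→d15:-→d16:-→d17:-→d18:-→d19:-→d20:H0→d21:-→d22:-→d23:-→d24:-→d25:-→d26:-→d27:-→d28:-→d29:-→d30:-→d31:-→d32:H0 -> H0
  lookup 185.43.96.60: bits 10111001001010110110 walk d0:-→d1:-→d2:-→d3:-→d4:-→d5:-→d6:-→d7:-→d8:H2→d9:-→d10:-→d11:-→d12:-→d13:-→d14:-→d15:-→d16:-→d17:-→d18:-→d19:H0→d20:H1 -> H1
  add 128.0.0.0/2 -> H2 at depth 2
  - 185.43.96.0/19 clear@19
  lookup 185.43.106.3: bits 101110010010101101101010 walk d0:-→d1:-→d2:H2→d3:-→d4:-→d5:-→d6:-→d7:-→d8:H2→d9:-→d10:-→d11:-→d12:-→d13:-→d14:-→d15:-→d16:-→d17:-→d18:-→d19:-→d20:H1→d21:-→d22:-→d23:-→d24:H1 -> H1
  - 131.223.41.246/32 clear@32
  add 131.208.0.0/12 -> H1 at depth 12
  lookup 131.208.1.65: bits 100000111101 walk d0:-→d1:-→d2:H2→d3:-→d4:-→d5:-→d6:-→d7:-→d8:-→d9:-→d10:-→d11:-→d12:H1 -> H1
  lookup 185.43.106.0: bits 101110010010101101101010 walk d0:-→d1:-→d2:H2→d3:-→d4:-→d5:-→d6:-→d7:-→d8:H2→d9:-→d10:-→d11:-→d12:-→d13:-→d14:-→d15:-→d16:-→d17:-→d18:-→d19:-→d20:H1→d21:-→d22:-→d23:-→d24:H1 -> H1
  lookup 185.43.106.192: bits 1011100100101011011010101100 walk d0:-→d1:-→d2:H2→d3:-→d4:-→d5:-→d6:-→d7:-→d8:H2→d9:-→d10:-→d11:-→d12:-→d13:-→d14:-→d15:-→d16:-→d17:-→d18:-→d19:-→d20:H1→d21:-→d22:-→d23:-→d24:H1→d25:-→d26:-→d27:-→d28:H2 -> H2
  lookup 131.223.32.207: bits 10000011110111110010 walk d0:-→d1:-→d2:H2→d3:-→d4:-→d5:-→d6:-→d7:-→d8:-→d9:-→d10:-→d11:-→d12:H1→d13:-→d14:-→d15:-→d16:-→d17:-→d18:-→d19:-→d20:H0 -> H0
  add 185.40.0.0/14 -> H2 at depth 14
  lookup 131.223.32.14: bits 10000011110111110010 walk d0:-→d1:-→d2:H2→d3:-→d4:-→d5:-→d6:-→d7:-→d8:-→d9:-→d10:-→d11:-→d12:H1→d13:-→d14:-→d15:-→d16:-→d17:-→d18:-→d19:-→d20:H0 -> H0
  add 131.208.0.0/12 -> H0 at depth 12
  add 185.43.106.206/32 -> H1 at depth 32
  lookup 185.0.0.0: bits 1011100100 walk d0:-→d1:-→d2:H2→d3:-→d4:-→d5:-→d6:-→d7:-→d8:H2→d9:-→d10:- -> H2
  add 131.223.41.246/32 -> H0 at depth 32
  add 0.0.0.0/0 -> H1 at depth 0
  add 131.223.0.0/16 -> H3 at depth 16
  lookup 185.43.106.122: bits 101110010010101101101010 walk d0:H1→d1:-→d2:H2→d3:-→d4:-→d5:-→d6:-→d7:-→d8:H2→d9:-→d10:-→d11:-→d12:-→d13:-→d14:H2→d15:-→d16:-→d17:-→d18:-→d19:-→d20:H1→d21:-→d22:-→d23:-→d24:H1 -> H1
  lookup 131.223.43.163: bits 1000001111011111001010 walk d0:H1→d1:-→d2:H2→d3:-→d4:-→d5:-→d6:-→d7:-→d8:-→d9:-→d10:-→d11:-→d12:H0→d13:-→d14:-→d15:-→d16:H3→d17:-→d18:-→d19:-→d20:H0→d21:-→d22:- -> H0
  add 0.0.0.0/0 -> H0 at depth 0

== LOOKUPS ==
["no-route","no-route","H2","H0","H0","H1","H1","H1","H1","H2","H0","H0","H2","H1","H0"]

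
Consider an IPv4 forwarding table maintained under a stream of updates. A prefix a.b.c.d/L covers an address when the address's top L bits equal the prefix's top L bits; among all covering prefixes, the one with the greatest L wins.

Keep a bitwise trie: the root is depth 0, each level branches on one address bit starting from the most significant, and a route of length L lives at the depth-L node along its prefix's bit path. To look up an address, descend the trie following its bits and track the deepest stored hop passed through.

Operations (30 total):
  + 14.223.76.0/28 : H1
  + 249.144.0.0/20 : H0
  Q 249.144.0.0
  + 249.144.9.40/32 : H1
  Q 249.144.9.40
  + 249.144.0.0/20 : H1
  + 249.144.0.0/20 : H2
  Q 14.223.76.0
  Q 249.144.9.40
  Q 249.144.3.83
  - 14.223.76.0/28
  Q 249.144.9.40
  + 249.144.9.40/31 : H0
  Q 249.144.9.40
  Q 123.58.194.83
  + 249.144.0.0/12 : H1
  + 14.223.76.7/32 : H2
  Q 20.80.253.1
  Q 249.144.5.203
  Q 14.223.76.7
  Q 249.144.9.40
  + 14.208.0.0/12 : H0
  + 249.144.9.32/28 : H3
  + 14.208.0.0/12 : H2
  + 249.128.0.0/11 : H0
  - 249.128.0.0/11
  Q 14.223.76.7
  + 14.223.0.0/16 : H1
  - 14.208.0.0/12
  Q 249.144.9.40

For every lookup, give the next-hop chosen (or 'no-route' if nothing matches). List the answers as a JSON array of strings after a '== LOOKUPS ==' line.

Process each operation:
  + 14.223.76.0/28 (H1) depth=28
  + 249.144.0.0/20 (H0) depth=20
  Q 249.144.0.0: descend 11111001100100000000 ; hops seen [H0] ; pick H0
  + 249.144.9.40/32 (H1) depth=32
  Q 249.144.9.40: descend 11111001100100000000100100101000 ; hops seen [H0,H1] ; pick H1
  + 249.144.0.0/20 (H1) depth=20
  + 249.144.0.0/20 (H2) depth=20
  Q 14.223.76.0: descend 0000111011011111010011000000 ; hops seen [H1] ; pick H1
  Q 249.144.9.40: descend 11111001100100000000100100101000 ; hops seen [H2,H1] ; pick H1
  Q 249.144.3.83: descend 11111001100100000000 ; hops seen [H2] ; pick H2
  - 14.223.76.0/28 clear@28
  Q 249.144.9.40: descend 11111001100100000000100100101000 ; hops seen [H2,H1] ; pick H1
  + 249.144.9.40/31 (H0) depth=31
  Q 249.144.9.40: descend 11111001100100000000100100101000 ; hops seen [H2,H0,H1] ; pick H1
  Q 123.58.194.83: descend 0 ; hops seen [∅] ; pick no-route
  + 249.144.0.0/12 (H1) depth=12
  + 14.223.76.7/32 (H2) depth=32
  Q 20.80.253.1: descend 000 ; hops seen [∅] ; pick no-route
  Q 249.144.5.203: descend 11111001100100000000 ; hops seen [H1,H2] ; pick H2
  Q 14.223.76.7: descend 00001110110111110100110000000111 ; hops seen [H2] ; pick H2
  Q 249.144.9.40: descend 11111001100100000000100100101000 ; hops seen [H1,H2,H0,H1] ; pick H1
  + 14.208.0.0/12 (H0) depth=12
  + 249.144.9.32/28 (H3) depth=28
  + 14.208.0.0/12 (H2) depth=12
  + 249.128.0.0/11 (H0) depth=11
  - 249.128.0.0/11 clear@11
  Q 14.223.76.7: descend 00001110110111110100110000000111 ; hops seen [H2,H2] ; pick H2
  + 14.223.0.0/16 (H1) depth=16
  - 14.208.0.0/12 clear@12
  Q 249.144.9.40: descend 11111001100100000000100100101000 ; hops seen [H1,H2,H3,H0,H1] ; pick H1

== LOOKUPS ==
["H0","H1","H1","H1","H2","H1","H1","no-route","no-route","H2","H2","H1","H2","H1"]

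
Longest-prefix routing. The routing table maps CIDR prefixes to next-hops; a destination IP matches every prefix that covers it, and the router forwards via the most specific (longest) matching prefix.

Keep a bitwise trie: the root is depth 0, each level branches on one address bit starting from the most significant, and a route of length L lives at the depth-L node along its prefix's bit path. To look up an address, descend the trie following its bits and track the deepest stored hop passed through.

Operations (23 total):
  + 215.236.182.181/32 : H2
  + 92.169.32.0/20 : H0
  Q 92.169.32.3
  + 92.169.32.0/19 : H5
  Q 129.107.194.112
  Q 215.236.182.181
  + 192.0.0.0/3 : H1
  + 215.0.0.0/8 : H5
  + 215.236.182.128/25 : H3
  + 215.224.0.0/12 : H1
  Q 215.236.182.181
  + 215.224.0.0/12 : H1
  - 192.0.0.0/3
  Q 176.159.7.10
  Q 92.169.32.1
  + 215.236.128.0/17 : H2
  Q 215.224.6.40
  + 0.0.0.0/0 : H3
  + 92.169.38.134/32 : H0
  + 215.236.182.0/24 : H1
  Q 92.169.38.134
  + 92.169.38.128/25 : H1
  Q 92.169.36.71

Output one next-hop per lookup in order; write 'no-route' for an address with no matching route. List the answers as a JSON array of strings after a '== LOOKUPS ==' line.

Trace:
  add 215.236.182.181/32 -> H2 at depth 32
  add 92.169.32.0/20 -> H0 at depth 20
  Q 92.169.32.3: descend 01011100101010010010 ; hops seen [H0] ; pick H0
  add 92.169.32.0/19 -> H5 at depth 19
  Q 129.107.194.112: descend 1 ; hops seen [∅] ; pick no-route
  Q 215.236.182.181: descend 11010111111011001011011010110101 ; hops seen [H2] ; pick H2
  add 192.0.0.0/3 -> H1 at depth 3
  add 215.0.0.0/8 -> H5 at depth 8
  add 215.236.182.128/25 -> H3 at depth 25
  add 215.224.0.0/12 -> H1 at depth 12
  Q 215.236.182.181: descend 11010111111011001011011010110101 ; hops seen [H1,H5,H1,H3,H2] ; pick H2
  add 215.224.0.0/12 -> H1 at depth 12
  del 192.0.0.0/3 (clear depth 3)
  Q 176.159.7.10: descend 1 ; hops seen [∅] ; pick no-route
  Q 92.169.32.1: descend 01011100101010010010 ; hops seen [H5,H0] ; pick H0
  add 215.236.128.0/17 -> H2 at depth 17
  Q 215.224.6.40: descend 110101111110 ; hops seen [H5,H1] ; pick H1
  add 0.0.0.0/0 -> H3 at depth 0
  add 92.169.38.134/32 -> H0 at depth 32
  add 215.236.182.0/24 -> H1 at depth 24
  Q 92.169.38.134: descend 01011100101010010010011010000110 ; hops seen [H3,H5,H0,H0] ; pick H0
  add 92.169.38.128/25 -> H1 at depth 25
  Q 92.169.36.71: descend 0101110010101001001001 ; hops seen [H3,H5,H0] ; pick H0

== LOOKUPS ==
["H0","no-route","H2","H2","no-route","H0","H1","H0","H0"]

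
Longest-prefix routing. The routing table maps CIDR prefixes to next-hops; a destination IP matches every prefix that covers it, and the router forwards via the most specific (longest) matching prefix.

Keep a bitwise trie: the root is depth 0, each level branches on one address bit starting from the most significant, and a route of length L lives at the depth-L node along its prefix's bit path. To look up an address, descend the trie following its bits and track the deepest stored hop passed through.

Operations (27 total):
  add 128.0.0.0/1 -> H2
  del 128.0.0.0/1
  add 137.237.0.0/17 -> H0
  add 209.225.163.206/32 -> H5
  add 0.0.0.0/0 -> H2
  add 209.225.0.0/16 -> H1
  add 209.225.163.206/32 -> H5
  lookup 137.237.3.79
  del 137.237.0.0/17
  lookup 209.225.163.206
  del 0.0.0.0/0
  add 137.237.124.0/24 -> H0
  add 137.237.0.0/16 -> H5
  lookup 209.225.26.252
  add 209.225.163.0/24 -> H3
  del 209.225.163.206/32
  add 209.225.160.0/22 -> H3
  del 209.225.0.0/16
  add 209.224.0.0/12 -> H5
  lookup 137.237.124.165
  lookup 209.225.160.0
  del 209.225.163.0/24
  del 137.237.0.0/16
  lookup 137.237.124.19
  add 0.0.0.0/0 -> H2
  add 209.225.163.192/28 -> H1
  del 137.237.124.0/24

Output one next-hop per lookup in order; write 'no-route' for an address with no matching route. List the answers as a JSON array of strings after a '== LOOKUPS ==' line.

Apply in order:
  + 128.0.0.0/1 (H2) depth=1
  - 128.0.0.0/1 clear@1
  + 137.237.0.0/17 (H0) depth=17
  + 209.225.163.206/32 (H5) depth=32
  + 0.0.0.0/0 (H2) depth=0
  + 209.225.0.0/16 (H1) depth=16
  + 209.225.163.206/32 (H5) depth=32
  lookup 137.237.3.79: bits 10001001111011010 walk d0:H2→d1:-→d2:-→d3:-→d4:-→d5:-→d6:-→d7:-→d8:-→d9:-→d10:-→d11:-→d12:-→d13:-→d14:-→d15:-→d16:-→d17:H0 -> H0
  - 137.237.0.0/17 clear@17
  lookup 209.225.163.206: bits 11010001111000011010001111001110 walk d0:H2→d1:-→d2:-→d3:-→d4:-→d5:-→d6:-→d7:-→d8:-→d9:-→d10:-→d11:-→d12:-→d13:-→d14:-→d15:-→d16:H1→d17:-→d18:-→d19:-→d20:-→d21:-→d22:-→d23:-→d24:-→d25:-→d26:-→d27:-→d28:-→d29:-→d30:-→d31:-→d32:H5 -> H5
  - 0.0.0.0/0 clear@0
  + 137.237.124.0/24 (H0) depth=24
  + 137.237.0.0/16 (H5) depth=16
  lookup 209.225.26.252: bits 1101000111100001 walk d0:-→d1:-→d2:-→d3:-→d4:-→d5:-→d6:-→d7:-→d8:-→d9:-→d10:-→d11:-→d12:-→d13:-→d14:-→d15:-→d16:H1 -> H1
  + 209.225.163.0/24 (H3) depth=24
  - 209.225.163.206/32 clear@32
  + 209.225.160.0/22 (H3) depth=22
  - 209.225.0.0/16 clear@16
  + 209.224.0.0/12 (H5) depth=12
  lookup 137.237.124.165: bits 100010011110110101111100 walk d0:-→d1:-→d2:-→d3:-→d4:-→d5:-→d6:-→d7:-→d8:-→d9:-→d10:-→d11:-→d12:-→d13:-→d14:-→d15:-→d16:H5→d17:-→d18:-→d19:-→d20:-→d21:-→d22:-→d23:-→d24:H0 -> H0
  lookup 209.225.160.0: bits 1101000111100001101000 walk d0:-→d1:-→d2:-→d3:-→d4:-→d5:-→d6:-→d7:-→d8:-→d9:-→d10:-→d11:-→d12:H5→d13:-→d14:-→d15:-→d16:-→d17:-→d18:-→d19:-→d20:-→d21:-→d22:H3 -> H3
  - 209.225.163.0/24 clear@24
  - 137.237.0.0/16 clear@16
  lookup 137.237.124.19: bits 100010011110110101111100 walk d0:-→d1:-→d2:-→d3:-→d4:-→d5:-→d6:-→d7:-→d8:-→d9:-→d10:-→d11:-→d12:-→d13:-→d14:-→d15:-→d16:-→d17:-→d18:-→d19:-→d20:-→d21:-→d22:-→d23:-→d24:H0 -> H0
  + 0.0.0.0/0 (H2) depth=0
  + 209.225.163.192/28 (H1) depth=28
  - 137.237.124.0/24 clear@24

== LOOKUPS ==
["H0","H5","H1","H0","H3","H0"]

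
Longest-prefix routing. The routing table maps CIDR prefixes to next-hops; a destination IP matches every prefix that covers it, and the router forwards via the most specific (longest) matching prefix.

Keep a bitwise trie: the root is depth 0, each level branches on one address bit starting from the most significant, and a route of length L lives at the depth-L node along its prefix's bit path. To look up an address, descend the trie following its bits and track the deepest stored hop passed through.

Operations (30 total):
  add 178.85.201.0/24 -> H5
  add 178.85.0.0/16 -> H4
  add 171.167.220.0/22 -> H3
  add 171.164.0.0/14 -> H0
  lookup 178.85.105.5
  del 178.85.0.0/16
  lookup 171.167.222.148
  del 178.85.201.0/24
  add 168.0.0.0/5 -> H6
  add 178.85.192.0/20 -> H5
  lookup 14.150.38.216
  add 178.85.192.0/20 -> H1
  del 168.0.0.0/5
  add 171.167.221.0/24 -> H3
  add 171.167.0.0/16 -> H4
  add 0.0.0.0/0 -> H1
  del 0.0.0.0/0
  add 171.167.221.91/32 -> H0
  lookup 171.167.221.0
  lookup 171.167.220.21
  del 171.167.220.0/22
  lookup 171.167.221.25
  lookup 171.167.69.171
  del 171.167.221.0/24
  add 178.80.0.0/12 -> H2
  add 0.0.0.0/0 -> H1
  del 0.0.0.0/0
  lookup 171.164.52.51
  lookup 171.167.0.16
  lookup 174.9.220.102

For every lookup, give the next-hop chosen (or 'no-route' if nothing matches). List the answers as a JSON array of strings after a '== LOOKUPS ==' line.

Process each operation:
  + 178.85.201.0/24 (H5) depth=24
  + 178.85.0.0/16 (H4) depth=16
  + 171.167.220.0/22 (H3) depth=22
  + 171.164.0.0/14 (H0) depth=14
  lookup 178.85.105.5: bits 1011001001010101 walk d0:-→d1:-→d2:-→d3:-→d4:-→d5:-→d6:-→d7:-→d8:-→d9:-→d10:-→d11:-→d12:-→d13:-→d14:-→d15:-→d16:H4 -> H4
  - 178.85.0.0/16 clear@16
  lookup 171.167.222.148: bits 1010101110100111110111 walk d0:-→d1:-→d2:-→d3:-→d4:-→d5:-→d6:-→d7:-→d8:-→d9:-→d10:-→d11:-→d12:-→d13:-→d14:H0→d15:-→d16:-→d17:-→d18:-→d19:-→d20:-→d21:-→d22:H3 -> H3
  - 178.85.201.0/24 clear@24
  + 168.0.0.0/5 (H6) depth=5
  + 178.85.192.0/20 (H5) depth=20
  lookup 14.150.38.216: bits ε walk d0:- -> no-route
  + 178.85.192.0/20 (H1) depth=20
  - 168.0.0.0/5 clear@5
  + 171.167.221.0/24 (H3) depth=24
  + 171.167.0.0/16 (H4) depth=16
  + 0.0.0.0/0 (H1) depth=0
  - 0.0.0.0/0 clear@0
  + 171.167.221.91/32 (H0) depth=32
  lookup 171.167.221.0: bits 1010101110100111110111010 walk d0:-→d1:-→d2:-→d3:-→d4:-→d5:-→d6:-→d7:-→d8:-→d9:-→d10:-→d11:-→d12:-→d13:-→d14:H0→d15:-→d16:H4→d17:-→d18:-→d19:-→d20:-→d21:-→d22:H3→d23:-→d24:H3→d25:- -> H3
  lookup 171.167.220.21: bits 10101011101001111101110 walk d0:-→d1:-→d2:-→d3:-→d4:-→d5:-→d6:-→d7:-→d8:-→d9:-→d10:-→d11:-→d12:-→d13:-→d14:H0→d15:-→d16:H4→d17:-→d18:-→d19:-→d20:-→d21:-→d22:H3→d23:- -> H3
  - 171.167.220.0/22 clear@22
  lookup 171.167.221.25: bits 1010101110100111110111010 walk d0:-→d1:-→d2:-→d3:-→d4:-→d5:-→d6:-→d7:-→d8:-→d9:-→d10:-→d11:-→d12:-→d13:-→d14:H0→d15:-→d16:H4→d17:-→d18:-→d19:-→d20:-→d21:-→d22:-→d23:-→d24:H3→d25:- -> H3
  lookup 171.167.69.171: bits 1010101110100111 walk d0:-→d1:-→d2:-→d3:-→d4:-→d5:-→d6:-→d7:-→d8:-→d9:-→d10:-→d11:-→d12:-→d13:-→d14:H0→d15:-→d16:H4 -> H4
  - 171.167.221.0/24 clear@24
  + 178.80.0.0/12 (H2) depth=12
  + 0.0.0.0/0 (H1) depth=0
  - 0.0.0.0/0 clear@0
  lookup 171.164.52.51: bits 10101011101001 walk d0:-→d1:-→d2:-→d3:-→d4:-→d5:-→d6:-→d7:-→d8:-→d9:-→d10:-→d11:-→d12:-→d13:-→d14:H0 -> H0
  lookup 171.167.0.16: bits 1010101110100111 walk d0:-→d1:-→d2:-→d3:-→d4:-→d5:-→d6:-→d7:-→d8:-→d9:-→d10:-→d11:-→d12:-→d13:-→d14:H0→d15:-→d16:H4 -> H4
  lookup 174.9.220.102: bits 10101 walk d0:-→d1:-→d2:-→d3:-→d4:-→d5:- -> no-route

== LOOKUPS ==
["H4","H3","no-route","H3","H3","H3","H4","H0","H4","no-route"]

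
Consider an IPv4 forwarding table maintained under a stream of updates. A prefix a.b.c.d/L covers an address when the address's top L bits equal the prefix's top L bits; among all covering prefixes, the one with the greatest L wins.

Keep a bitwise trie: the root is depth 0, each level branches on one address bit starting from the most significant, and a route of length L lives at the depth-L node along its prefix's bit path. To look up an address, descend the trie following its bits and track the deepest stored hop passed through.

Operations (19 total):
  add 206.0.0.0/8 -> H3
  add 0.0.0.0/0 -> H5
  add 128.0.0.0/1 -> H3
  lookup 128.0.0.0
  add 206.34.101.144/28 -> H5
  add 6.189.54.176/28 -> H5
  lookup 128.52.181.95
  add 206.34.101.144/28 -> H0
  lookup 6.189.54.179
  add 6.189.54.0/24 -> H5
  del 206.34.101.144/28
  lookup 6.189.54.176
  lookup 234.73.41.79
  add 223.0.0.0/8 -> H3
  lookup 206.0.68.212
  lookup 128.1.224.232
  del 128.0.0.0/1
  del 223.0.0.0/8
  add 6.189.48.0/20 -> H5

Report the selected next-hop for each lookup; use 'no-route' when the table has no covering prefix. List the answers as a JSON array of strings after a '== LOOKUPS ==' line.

Trace:
  add 206.0.0.0/8 -> H3 at depth 8
  add 0.0.0.0/0 -> H5 at depth 0
  add 128.0.0.0/1 -> H3 at depth 1
  Q 128.0.0.0: descend 1 ; hops seen [H5,H3] ; pick H3
  add 206.34.101.144/28 -> H5 at depth 28
  add 6.189.54.176/28 -> H5 at depth 28
  Q 128.52.181.95: descend 1 ; hops seen [H5,H3] ; pick H3
  add 206.34.101.144/28 -> H0 at depth 28
  Q 6.189.54.179: descend 0000011010111101001101101011 ; hops seen [H5,H5] ; pick H5
  add 6.189.54.0/24 -> H5 at depth 24
  del 206.34.101.144/28 (clear depth 28)
  Q 6.189.54.176: descend 0000011010111101001101101011 ; hops seen [H5,H5,H5] ; pick H5
  Q 234.73.41.79: descend 11 ; hops seen [H5,H3] ; pick H3
  add 223.0.0.0/8 -> H3 at depth 8
  Q 206.0.68.212: descend 1100111000 ; hops seen [H5,H3,H3] ; pick H3
  Q 128.1.224.232: descend 1 ; hops seen [H5,H3] ; pick H3
  del 128.0.0.0/1 (clear depth 1)
  del 223.0.0.0/8 (clear depth 8)
  add 6.189.48.0/20 -> H5 at depth 20

== LOOKUPS ==
["H3","H3","H5","H5","H3","H3","H3"]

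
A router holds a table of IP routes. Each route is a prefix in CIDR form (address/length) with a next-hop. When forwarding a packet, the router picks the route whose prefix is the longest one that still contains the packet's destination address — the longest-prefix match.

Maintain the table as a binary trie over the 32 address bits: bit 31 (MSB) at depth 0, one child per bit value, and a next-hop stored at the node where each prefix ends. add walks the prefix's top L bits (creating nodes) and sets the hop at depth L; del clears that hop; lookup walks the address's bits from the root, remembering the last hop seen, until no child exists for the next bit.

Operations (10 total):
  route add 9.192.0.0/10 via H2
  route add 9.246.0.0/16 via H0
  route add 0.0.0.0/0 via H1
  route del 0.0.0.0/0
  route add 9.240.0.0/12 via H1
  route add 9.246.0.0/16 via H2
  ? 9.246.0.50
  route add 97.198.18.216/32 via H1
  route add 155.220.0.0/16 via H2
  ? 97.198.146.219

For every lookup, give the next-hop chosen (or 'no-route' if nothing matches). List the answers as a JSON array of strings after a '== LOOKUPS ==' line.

Trace:
  + 9.192.0.0/10 (H2) depth=10
  + 9.246.0.0/16 (H0) depth=16
  + 0.0.0.0/0 (H1) depth=0
  - 0.0.0.0/0 clear@0
  + 9.240.0.0/12 (H1) depth=12
  + 9.246.0.0/16 (H2) depth=16
  lookup 9.246.0.50: bits 0000100111110110 walk d0:-→d1:-→d2:-→d3:-→d4:-→d5:-→d6:-→d7:-→d8:-→d9:-→d10:H2→d11:-→d12:H1→d13:-→d14:-→d15:-→d16:H2 -> H2
  + 97.198.18.216/32 (H1) depth=32
  + 155.220.0.0/16 (H2) depth=16
  lookup 97.198.146.219: bits 0110000111000110 walk d0:-→d1:-→d2:-→d3:-→d4:-→d5:-→d6:-→d7:-→d8:-→d9:-→d10:-→d11:-→d12:-→d13:-→d14:-→d15:-→d16:- -> no-route

== LOOKUPS ==
["H2","no-route"]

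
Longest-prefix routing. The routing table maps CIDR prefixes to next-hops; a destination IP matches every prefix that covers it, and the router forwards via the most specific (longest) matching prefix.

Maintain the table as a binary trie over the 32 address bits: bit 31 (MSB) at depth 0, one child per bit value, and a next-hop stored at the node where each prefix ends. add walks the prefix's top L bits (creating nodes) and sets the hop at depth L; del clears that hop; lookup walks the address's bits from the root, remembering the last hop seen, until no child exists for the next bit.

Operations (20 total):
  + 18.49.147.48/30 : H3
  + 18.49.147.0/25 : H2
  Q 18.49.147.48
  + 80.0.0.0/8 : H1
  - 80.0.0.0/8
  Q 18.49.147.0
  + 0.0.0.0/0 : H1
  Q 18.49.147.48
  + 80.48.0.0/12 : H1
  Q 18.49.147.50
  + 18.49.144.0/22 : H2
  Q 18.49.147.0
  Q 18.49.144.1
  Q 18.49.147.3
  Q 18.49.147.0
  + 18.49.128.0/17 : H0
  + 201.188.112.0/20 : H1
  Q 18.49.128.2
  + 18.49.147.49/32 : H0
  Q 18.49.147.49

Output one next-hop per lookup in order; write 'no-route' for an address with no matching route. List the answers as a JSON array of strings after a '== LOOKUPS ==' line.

Apply in order:
  + 18.49.147.48/30 (H3) depth=30
  + 18.49.147.0/25 (H2) depth=25
  lookup 18.49.147.48: bits 000100100011000110010011001100 walk d0:-→d1:-→d2:-→d3:-→d4:-→d5:-→d6:-→d7:-→d8:-→d9:-→d10:-→d11:-→d12:-→d13:-→d14:-→d15:-→d16:-→d17:-→d18:-→d19:-→d20:-→d21:-→d22:-→d23:-→d24:-→d25:H2→d26:-→d27:-→d28:-→d29:-→d30:H3 -> H3
  + 80.0.0.0/8 (H1) depth=8
  - 80.0.0.0/8 clear@8
  lookup 18.49.147.0: bits 00010010001100011001001100 walk d0:-→d1:-→d2:-→d3:-→d4:-→d5:-→d6:-→d7:-→d8:-→d9:-→d10:-→d11:-→d12:-→d13:-→d14:-→d15:-→d16:-→d17:-→d18:-→d19:-→d20:-→d21:-→d22:-→d23:-→d24:-→d25:H2→d26:- -> H2
  + 0.0.0.0/0 (H1) depth=0
  lookup 18.49.147.48: bits 000100100011000110010011001100 walk d0:H1→d1:-→d2:-→d3:-→d4:-→d5:-→d6:-→d7:-→d8:-→d9:-→d10:-→d11:-→d12:-→d13:-→d14:-→d15:-→d16:-→d17:-→d18:-→d19:-→d20:-→d21:-→d22:-→d23:-→d24:-→d25:H2→d26:-→d27:-→d28:-→d29:-→d30:H3 -> H3
  + 80.48.0.0/12 (H1) depth=12
  lookup 18.49.147.50: bits 000100100011000110010011001100 walk d0:H1→d1:-→d2:-→d3:-→d4:-→d5:-→d6:-→d7:-→d8:-→d9:-→d10:-→d11:-→d12:-→d13:-→d14:-→d15:-→d16:-→d17:-→d18:-→d19:-→d20:-→d21:-→d22:-→d23:-→d24:-→d25:H2→d26:-→d27:-→d28:-→d29:-→d30:H3 -> H3
  + 18.49.144.0/22 (H2) depth=22
  lookup 18.49.147.0: bits 00010010001100011001001100 walk d0:H1→d1:-→d2:-→d3:-→d4:-→d5:-→d6:-→d7:-→d8:-→d9:-→d10:-→d11:-→d12:-→d13:-→d14:-→d15:-→d16:-→d17:-→d18:-→d19:-→d20:-→d21:-→d22:H2→d23:-→d24:-→d25:H2→d26:- -> H2
  lookup 18.49.144.1: bits 0001001000110001100100 walk d0:H1→d1:-→d2:-→d3:-→d4:-→d5:-→d6:-→d7:-→d8:-→d9:-→d10:-→d11:-→d12:-→d13:-→d14:-→d15:-→d16:-→d17:-→d18:-→d19:-→d20:-→d21:-→d22:H2 -> H2
  lookup 18.49.147.3: bits 00010010001100011001001100 walk d0:H1→d1:-→d2:-→d3:-→d4:-→d5:-→d6:-→d7:-→d8:-→d9:-→d10:-→d11:-→d12:-→d13:-→d14:-→d15:-→d16:-→d17:-→d18:-→d19:-→d20:-→d21:-→d22:H2→d23:-→d24:-→d25:H2→d26:- -> H2
  lookup 18.49.147.0: bits 00010010001100011001001100 walk d0:H1→d1:-→d2:-→d3:-→d4:-→d5:-→d6:-→d7:-→d8:-→d9:-→d10:-→d11:-→d12:-→d13:-→d14:-→d15:-→d16:-→d17:-→d18:-→d19:-→d20:-→d21:-→d22:H2→d23:-→d24:-→d25:H2→d26:- -> H2
  + 18.49.128.0/17 (H0) depth=17
  + 201.188.112.0/20 (H1) depth=20
  lookup 18.49.128.2: bits 0001001000110001100 walk d0:H1→d1:-→d2:-→d3:-→d4:-→d5:-→d6:-→d7:-→d8:-→d9:-→d10:-→d11:-→d12:-→d13:-→d14:-→d15:-→d16:-→d17:H0→d18:-→d19:- -> H0
  + 18.49.147.49/32 (H0) depth=32
  lookup 18.49.147.49: bits 00010010001100011001001100110001 walk d0:H1→d1:-→d2:-→d3:-→d4:-→d5:-→d6:-→d7:-→d8:-→d9:-→d10:-→d11:-→d12:-→d13:-→d14:-→d15:-→d16:-→d17:H0→d18:-→d19:-→d20:-→d21:-→d22:H2→d23:-→d24:-→d25:H2→d26:-→d27:-→d28:-→d29:-→d30:H3→d31:-→d32:H0 -> H0

== LOOKUPS ==
["H3","H2","H3","H3","H2","H2","H2","H2","H0","H0"]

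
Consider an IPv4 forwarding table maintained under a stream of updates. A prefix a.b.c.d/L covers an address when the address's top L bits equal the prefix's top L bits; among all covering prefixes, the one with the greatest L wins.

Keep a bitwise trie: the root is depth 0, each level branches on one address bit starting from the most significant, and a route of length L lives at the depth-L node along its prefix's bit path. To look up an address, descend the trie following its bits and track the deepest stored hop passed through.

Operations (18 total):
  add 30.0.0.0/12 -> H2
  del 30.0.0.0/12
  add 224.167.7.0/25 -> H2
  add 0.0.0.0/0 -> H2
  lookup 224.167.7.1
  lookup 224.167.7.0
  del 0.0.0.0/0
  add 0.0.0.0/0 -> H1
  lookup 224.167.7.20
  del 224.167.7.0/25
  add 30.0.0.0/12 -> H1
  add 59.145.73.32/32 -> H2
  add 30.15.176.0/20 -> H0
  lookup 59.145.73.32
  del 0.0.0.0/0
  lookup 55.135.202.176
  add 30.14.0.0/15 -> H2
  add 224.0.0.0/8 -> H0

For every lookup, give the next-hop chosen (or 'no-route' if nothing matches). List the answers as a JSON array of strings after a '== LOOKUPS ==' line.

Apply in order:
  add 30.0.0.0/12 -> H2 at depth 12
  del 30.0.0.0/12 (clear depth 12)
  add 224.167.7.0/25 -> H2 at depth 25
  add 0.0.0.0/0 -> H2 at depth 0
  lookup 224.167.7.1: bits 1110000010100111000001110 walk d0:H2→d1:-→d2:-→d3:-→d4:-→d5:-→d6:-→d7:-→d8:-→d9:-→d10:-→d11:-→d12:-→d13:-→d14:-→d15:-→d16:-→d17:-→d18:-→d19:-→d20:-→d21:-→d22:-→d23:-→d24:-→d25:H2 -> H2
  lookup 224.167.7.0: bits 1110000010100111000001110 walk d0:H2→d1:-→d2:-→d3:-→d4:-→d5:-→d6:-→d7:-→d8:-→d9:-→d10:-→d11:-→d12:-→d13:-→d14:-→d15:-→d16:-→d17:-→d18:-→d19:-→d20:-→d21:-→d22:-→d23:-→d24:-→d25:H2 -> H2
  del 0.0.0.0/0 (clear depth 0)
  add 0.0.0.0/0 -> H1 at depth 0
  lookup 224.167.7.20: bits 1110000010100111000001110 walk d0:H1→d1:-→d2:-→d3:-→d4:-→d5:-→d6:-→d7:-→d8:-→d9:-→d10:-→d11:-→d12:-→d13:-→d14:-→d15:-→d16:-→d17:-→d18:-→d19:-→d20:-→d21:-→d22:-→d23:-→d24:-→d25:H2 -> H2
  del 224.167.7.0/25 (clear depth 25)
  add 30.0.0.0/12 -> H1 at depth 12
  add 59.145.73.32/32 -> H2 at depth 32
  add 30.15.176.0/20 -> H0 at depth 20
  lookup 59.145.73.32: bits 00111011100100010100100100100000 walk d0:H1→d1:-→d2:-→d3:-→d4:-→d5:-→d6:-→d7:-→d8:-→d9:-→d10:-→d11:-→d12:-→d13:-→d14:-→d15:-→d16:-→d17:-→d18:-→d19:-→d20:-→d21:-→d22:-→d23:-→d24:-→d25:-→d26:-→d27:-→d28:-→d29:-→d30:-→d31:-→d32:H2 -> H2
  del 0.0.0.0/0 (clear depth 0)
  lookup 55.135.202.176: bits 0011 walk d0:-→d1:-→d2:-→d3:-→d4:- -> no-route
  add 30.14.0.0/15 -> H2 at depth 15
  add 224.0.0.0/8 -> H0 at depth 8

== LOOKUPS ==
["H2","H2","H2","H2","no-route"]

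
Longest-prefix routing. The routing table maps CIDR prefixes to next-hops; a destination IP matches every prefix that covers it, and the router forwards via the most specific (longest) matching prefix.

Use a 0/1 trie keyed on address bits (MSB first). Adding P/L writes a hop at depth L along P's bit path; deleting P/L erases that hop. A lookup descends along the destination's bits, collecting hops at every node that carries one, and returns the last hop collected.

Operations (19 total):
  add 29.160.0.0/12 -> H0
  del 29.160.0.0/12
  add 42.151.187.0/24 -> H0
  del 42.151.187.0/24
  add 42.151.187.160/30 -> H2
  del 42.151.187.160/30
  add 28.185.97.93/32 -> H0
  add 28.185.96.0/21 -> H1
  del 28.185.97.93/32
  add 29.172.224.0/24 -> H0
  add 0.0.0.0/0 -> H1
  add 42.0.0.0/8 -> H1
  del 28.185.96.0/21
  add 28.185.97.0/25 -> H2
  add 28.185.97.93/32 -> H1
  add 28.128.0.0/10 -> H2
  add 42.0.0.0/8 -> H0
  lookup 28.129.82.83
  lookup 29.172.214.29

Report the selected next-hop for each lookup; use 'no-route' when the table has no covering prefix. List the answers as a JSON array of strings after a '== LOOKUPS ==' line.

Trace:
  + 29.160.0.0/12 (H0) depth=12
  del 29.160.0.0/12 (clear depth 12)
  + 42.151.187.0/24 (H0) depth=24
  del 42.151.187.0/24 (clear depth 24)
  + 42.151.187.160/30 (H2) depth=30
  del 42.151.187.160/30 (clear depth 30)
  + 28.185.97.93/32 (H0) depth=32
  + 28.185.96.0/21 (H1) depth=21
  del 28.185.97.93/32 (clear depth 32)
  + 29.172.224.0/24 (H0) depth=24
  + 0.0.0.0/0 (H1) depth=0
  + 42.0.0.0/8 (H1) depth=8
  del 28.185.96.0/21 (clear depth 21)
  + 28.185.97.0/25 (H2) depth=25
  + 28.185.97.93/32 (H1) depth=32
  + 28.128.0.0/10 (H2) depth=10
  + 42.0.0.0/8 (H0) depth=8
  ? 28.129.82.83  path d0:H1→d1:-→d2:-→d3:-→d4:-→d5:-→d6:-→d7:-→d8:-→d9:-→d10:H2  best=H2
  ? 29.172.214.29  path d0:H1→d1:-→d2:-→d3:-→d4:-→d5:-→d6:-→d7:-→d8:-→d9:-→d10:-→d11:-→d12:-→d13:-→d14:-→d15:-→d16:-→d17:-→d18:-  best=H1

== LOOKUPS ==
["H2","H1"]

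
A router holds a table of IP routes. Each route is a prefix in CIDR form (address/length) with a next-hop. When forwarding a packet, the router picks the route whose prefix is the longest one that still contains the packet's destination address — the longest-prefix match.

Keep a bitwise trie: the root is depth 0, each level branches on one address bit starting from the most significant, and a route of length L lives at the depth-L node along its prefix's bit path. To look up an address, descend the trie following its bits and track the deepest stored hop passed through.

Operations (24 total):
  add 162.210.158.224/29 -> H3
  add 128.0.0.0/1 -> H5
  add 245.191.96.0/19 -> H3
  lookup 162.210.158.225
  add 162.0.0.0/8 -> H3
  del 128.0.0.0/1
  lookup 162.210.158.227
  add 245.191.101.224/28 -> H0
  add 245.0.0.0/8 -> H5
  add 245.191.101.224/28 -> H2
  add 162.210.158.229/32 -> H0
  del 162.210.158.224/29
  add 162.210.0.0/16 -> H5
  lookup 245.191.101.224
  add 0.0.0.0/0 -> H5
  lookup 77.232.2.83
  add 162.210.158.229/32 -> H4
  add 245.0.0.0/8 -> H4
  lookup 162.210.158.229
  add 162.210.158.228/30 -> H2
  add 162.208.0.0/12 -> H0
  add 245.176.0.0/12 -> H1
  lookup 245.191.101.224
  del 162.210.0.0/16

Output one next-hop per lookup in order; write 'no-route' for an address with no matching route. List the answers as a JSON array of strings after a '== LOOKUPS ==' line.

Apply in order:
  + 162.210.158.224/29 (H3) depth=29
  + 128.0.0.0/1 (H5) depth=1
  + 245.191.96.0/19 (H3) depth=19
  Q 162.210.158.225: descend 10100010110100101001111011100 ; hops seen [H5,H3] ; pick H3
  + 162.0.0.0/8 (H3) depth=8
  del 128.0.0.0/1 (clear depth 1)
  Q 162.210.158.227: descend 10100010110100101001111011100 ; hops seen [H3,H3] ; pick H3
  + 245.191.101.224/28 (H0) depth=28
  + 245.0.0.0/8 (H5) depth=8
  + 245.191.101.224/28 (H2) depth=28
  + 162.210.158.229/32 (H0) depth=32
  del 162.210.158.224/29 (clear depth 29)
  + 162.210.0.0/16 (H5) depth=16
  Q 245.191.101.224: descend 1111010110111111011001011110 ; hops seen [H5,H3,H2] ; pick H2
  + 0.0.0.0/0 (H5) depth=0
  Q 77.232.2.83: descend ε ; hops seen [H5] ; pick H5
  + 162.210.158.229/32 (H4) depth=32
  + 245.0.0.0/8 (H4) depth=8
  Q 162.210.158.229: descend 10100010110100101001111011100101 ; hops seen [H5,H3,H5,H4] ; pick H4
  + 162.210.158.228/30 (H2) depth=30
  + 162.208.0.0/12 (H0) depth=12
  + 245.176.0.0/12 (H1) depth=12
  Q 245.191.101.224: descend 1111010110111111011001011110 ; hops seen [H5,H4,H1,H3,H2] ; pick H2
  del 162.210.0.0/16 (clear depth 16)

== LOOKUPS ==
["H3","H3","H2","H5","H4","H2"]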